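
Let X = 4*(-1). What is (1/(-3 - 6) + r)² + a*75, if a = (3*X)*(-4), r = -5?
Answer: 293716/81 ≈ 3626.1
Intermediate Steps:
X = -4
a = 48 (a = (3*(-4))*(-4) = -12*(-4) = 48)
(1/(-3 - 6) + r)² + a*75 = (1/(-3 - 6) - 5)² + 48*75 = (1/(-9) - 5)² + 3600 = (-⅑ - 5)² + 3600 = (-46/9)² + 3600 = 2116/81 + 3600 = 293716/81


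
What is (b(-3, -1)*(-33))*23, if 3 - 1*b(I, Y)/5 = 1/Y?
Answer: -15180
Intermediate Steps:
b(I, Y) = 15 - 5/Y
(b(-3, -1)*(-33))*23 = ((15 - 5/(-1))*(-33))*23 = ((15 - 5*(-1))*(-33))*23 = ((15 + 5)*(-33))*23 = (20*(-33))*23 = -660*23 = -15180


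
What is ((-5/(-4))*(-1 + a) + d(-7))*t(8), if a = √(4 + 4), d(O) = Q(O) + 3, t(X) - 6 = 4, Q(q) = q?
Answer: -105/2 + 25*√2 ≈ -17.145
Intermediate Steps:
t(X) = 10 (t(X) = 6 + 4 = 10)
d(O) = 3 + O (d(O) = O + 3 = 3 + O)
a = 2*√2 (a = √8 = 2*√2 ≈ 2.8284)
((-5/(-4))*(-1 + a) + d(-7))*t(8) = ((-5/(-4))*(-1 + 2*√2) + (3 - 7))*10 = ((-5*(-¼))*(-1 + 2*√2) - 4)*10 = (5*(-1 + 2*√2)/4 - 4)*10 = ((-5/4 + 5*√2/2) - 4)*10 = (-21/4 + 5*√2/2)*10 = -105/2 + 25*√2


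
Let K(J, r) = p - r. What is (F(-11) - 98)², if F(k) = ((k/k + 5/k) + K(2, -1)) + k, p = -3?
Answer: 1476225/121 ≈ 12200.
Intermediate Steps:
K(J, r) = -3 - r
F(k) = -1 + k + 5/k (F(k) = ((k/k + 5/k) + (-3 - 1*(-1))) + k = ((1 + 5/k) + (-3 + 1)) + k = ((1 + 5/k) - 2) + k = (-1 + 5/k) + k = -1 + k + 5/k)
(F(-11) - 98)² = ((-1 - 11 + 5/(-11)) - 98)² = ((-1 - 11 + 5*(-1/11)) - 98)² = ((-1 - 11 - 5/11) - 98)² = (-137/11 - 98)² = (-1215/11)² = 1476225/121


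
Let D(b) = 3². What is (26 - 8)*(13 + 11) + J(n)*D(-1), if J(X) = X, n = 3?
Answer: 459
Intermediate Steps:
D(b) = 9
(26 - 8)*(13 + 11) + J(n)*D(-1) = (26 - 8)*(13 + 11) + 3*9 = 18*24 + 27 = 432 + 27 = 459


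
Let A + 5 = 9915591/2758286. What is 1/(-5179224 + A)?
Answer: -2758286/14285784925903 ≈ -1.9308e-7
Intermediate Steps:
A = -3875839/2758286 (A = -5 + 9915591/2758286 = -3875839/2758286 ≈ -1.4052)
1/(-5179224 + A) = 1/(-5179224 - 3875839/2758286) = 1/(-14285784925903/2758286) = -2758286/14285784925903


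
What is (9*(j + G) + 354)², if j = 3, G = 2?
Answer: 159201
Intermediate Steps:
(9*(j + G) + 354)² = (9*(3 + 2) + 354)² = (9*5 + 354)² = (45 + 354)² = 399² = 159201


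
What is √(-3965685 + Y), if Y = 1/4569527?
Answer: I*√82805791015028469838/4569527 ≈ 1991.4*I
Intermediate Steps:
Y = 1/4569527 ≈ 2.1884e-7
√(-3965685 + Y) = √(-3965685 + 1/4569527) = √(-18121304680994/4569527) = I*√82805791015028469838/4569527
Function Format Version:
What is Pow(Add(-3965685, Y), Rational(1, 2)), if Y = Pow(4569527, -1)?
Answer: Mul(Rational(1, 4569527), I, Pow(82805791015028469838, Rational(1, 2))) ≈ Mul(1991.4, I)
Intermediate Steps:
Y = Rational(1, 4569527) ≈ 2.1884e-7
Pow(Add(-3965685, Y), Rational(1, 2)) = Pow(Add(-3965685, Rational(1, 4569527)), Rational(1, 2)) = Pow(Rational(-18121304680994, 4569527), Rational(1, 2)) = Mul(Rational(1, 4569527), I, Pow(82805791015028469838, Rational(1, 2)))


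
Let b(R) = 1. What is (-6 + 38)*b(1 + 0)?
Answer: 32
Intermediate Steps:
(-6 + 38)*b(1 + 0) = (-6 + 38)*1 = 32*1 = 32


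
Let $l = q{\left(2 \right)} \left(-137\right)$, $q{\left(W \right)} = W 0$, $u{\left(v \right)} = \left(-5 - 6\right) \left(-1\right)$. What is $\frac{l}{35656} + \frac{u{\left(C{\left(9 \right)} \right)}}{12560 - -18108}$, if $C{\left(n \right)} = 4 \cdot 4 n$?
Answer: $\frac{1}{2788} \approx 0.00035868$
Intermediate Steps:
$C{\left(n \right)} = 16 n$
$u{\left(v \right)} = 11$ ($u{\left(v \right)} = \left(-11\right) \left(-1\right) = 11$)
$q{\left(W \right)} = 0$
$l = 0$ ($l = 0 \left(-137\right) = 0$)
$\frac{l}{35656} + \frac{u{\left(C{\left(9 \right)} \right)}}{12560 - -18108} = \frac{0}{35656} + \frac{11}{12560 - -18108} = 0 \cdot \frac{1}{35656} + \frac{11}{12560 + 18108} = 0 + \frac{11}{30668} = 0 + 11 \cdot \frac{1}{30668} = 0 + \frac{1}{2788} = \frac{1}{2788}$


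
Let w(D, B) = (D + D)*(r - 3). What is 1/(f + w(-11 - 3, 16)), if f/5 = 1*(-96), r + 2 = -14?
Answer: 1/52 ≈ 0.019231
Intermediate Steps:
r = -16 (r = -2 - 14 = -16)
w(D, B) = -38*D (w(D, B) = (D + D)*(-16 - 3) = (2*D)*(-19) = -38*D)
f = -480 (f = 5*(1*(-96)) = 5*(-96) = -480)
1/(f + w(-11 - 3, 16)) = 1/(-480 - 38*(-11 - 3)) = 1/(-480 - 38*(-14)) = 1/(-480 + 532) = 1/52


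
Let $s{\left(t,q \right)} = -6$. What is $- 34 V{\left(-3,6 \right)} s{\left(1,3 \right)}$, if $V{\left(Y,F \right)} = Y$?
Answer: $-612$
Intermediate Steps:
$- 34 V{\left(-3,6 \right)} s{\left(1,3 \right)} = \left(-34\right) \left(-3\right) \left(-6\right) = 102 \left(-6\right) = -612$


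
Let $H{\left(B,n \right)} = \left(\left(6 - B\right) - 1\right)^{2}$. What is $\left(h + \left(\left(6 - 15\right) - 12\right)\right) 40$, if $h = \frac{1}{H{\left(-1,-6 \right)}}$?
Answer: $- \frac{7550}{9} \approx -838.89$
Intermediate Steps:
$H{\left(B,n \right)} = \left(5 - B\right)^{2}$
$h = \frac{1}{36}$ ($h = \frac{1}{\left(-5 - 1\right)^{2}} = \frac{1}{\left(-6\right)^{2}} = \frac{1}{36} \approx 0.027778$)
$\left(h + \left(\left(6 - 15\right) - 12\right)\right) 40 = \left(\frac{1}{36} + \left(\left(6 - 15\right) - 12\right)\right) 40 = \left(\frac{1}{36} - 21\right) 40 = \left(- \frac{755}{36}\right) 40 = - \frac{7550}{9}$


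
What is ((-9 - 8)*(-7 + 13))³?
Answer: -1061208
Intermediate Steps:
((-9 - 8)*(-7 + 13))³ = (-17*6)³ = (-102)³ = -1061208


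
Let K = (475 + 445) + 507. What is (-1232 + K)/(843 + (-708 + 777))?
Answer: 65/304 ≈ 0.21382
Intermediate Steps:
K = 1427 (K = 920 + 507 = 1427)
(-1232 + K)/(843 + (-708 + 777)) = (-1232 + 1427)/(843 + (-708 + 777)) = 195/(843 + 69) = 195/912 = 195*(1/912) = 65/304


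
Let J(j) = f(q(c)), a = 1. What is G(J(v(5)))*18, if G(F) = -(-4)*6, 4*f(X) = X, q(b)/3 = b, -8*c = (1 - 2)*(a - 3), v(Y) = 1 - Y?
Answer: 432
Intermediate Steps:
c = -1/4 (c = -(1 - 2)*(1 - 3)/8 = -(-1)*(-2)/8 = -1/8*2 = -1/4 ≈ -0.25000)
q(b) = 3*b
f(X) = X/4
J(j) = -3/16 (J(j) = (3*(-1/4))/4 = (1/4)*(-3/4) = -3/16)
G(F) = 24 (G(F) = -1*(-24) = 24)
G(J(v(5)))*18 = 24*18 = 432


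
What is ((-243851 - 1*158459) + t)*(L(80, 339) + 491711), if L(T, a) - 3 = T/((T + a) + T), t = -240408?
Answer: -157700737304788/499 ≈ -3.1603e+11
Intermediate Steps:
L(T, a) = 3 + T/(a + 2*T) (L(T, a) = 3 + T/((T + a) + T) = 3 + T/(a + 2*T))
((-243851 - 1*158459) + t)*(L(80, 339) + 491711) = ((-243851 - 1*158459) - 240408)*((3*339 + 7*80)/(339 + 2*80) + 491711) = ((-243851 - 158459) - 240408)*((1017 + 560)/(339 + 160) + 491711) = (-402310 - 240408)*(1577/499 + 491711) = -642718*((1/499)*1577 + 491711) = -642718*(1577/499 + 491711) = -642718*245365366/499 = -157700737304788/499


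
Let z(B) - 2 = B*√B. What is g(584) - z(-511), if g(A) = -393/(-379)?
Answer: -365/379 + 511*I*√511 ≈ -0.96306 + 11551.0*I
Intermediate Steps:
z(B) = 2 + B^(3/2) (z(B) = 2 + B*√B = 2 + B^(3/2))
g(A) = 393/379 (g(A) = -393*(-1/379) = 393/379)
g(584) - z(-511) = 393/379 - (2 + (-511)^(3/2)) = 393/379 - (2 - 511*I*√511) = 393/379 + (-2 + 511*I*√511) = -365/379 + 511*I*√511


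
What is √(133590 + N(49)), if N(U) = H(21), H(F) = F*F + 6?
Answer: 3*√14893 ≈ 366.11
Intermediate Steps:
H(F) = 6 + F² (H(F) = F² + 6 = 6 + F²)
N(U) = 447 (N(U) = 6 + 21² = 6 + 441 = 447)
√(133590 + N(49)) = √(133590 + 447) = √134037 = 3*√14893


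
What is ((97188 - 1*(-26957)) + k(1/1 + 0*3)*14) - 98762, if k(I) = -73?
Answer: 24361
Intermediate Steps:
((97188 - 1*(-26957)) + k(1/1 + 0*3)*14) - 98762 = ((97188 - 1*(-26957)) - 73*14) - 98762 = ((97188 + 26957) - 1022) - 98762 = (124145 - 1022) - 98762 = 123123 - 98762 = 24361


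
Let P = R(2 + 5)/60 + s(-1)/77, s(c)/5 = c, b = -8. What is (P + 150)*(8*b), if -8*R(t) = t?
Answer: -11082122/1155 ≈ -9594.9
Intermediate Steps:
s(c) = 5*c
R(t) = -t/8
P = -2939/36960 (P = -(2 + 5)/8/60 + (5*(-1))/77 = -⅛*7*(1/60) - 5*1/77 = -7/8*1/60 - 5/77 = -7/480 - 5/77 = -2939/36960 ≈ -0.079518)
(P + 150)*(8*b) = (-2939/36960 + 150)*(8*(-8)) = (5541061/36960)*(-64) = -11082122/1155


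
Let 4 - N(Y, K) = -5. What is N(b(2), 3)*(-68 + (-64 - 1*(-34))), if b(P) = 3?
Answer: -882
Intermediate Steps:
N(Y, K) = 9 (N(Y, K) = 4 - 1*(-5) = 4 + 5 = 9)
N(b(2), 3)*(-68 + (-64 - 1*(-34))) = 9*(-68 + (-64 - 1*(-34))) = 9*(-68 + (-64 + 34)) = 9*(-68 - 30) = 9*(-98) = -882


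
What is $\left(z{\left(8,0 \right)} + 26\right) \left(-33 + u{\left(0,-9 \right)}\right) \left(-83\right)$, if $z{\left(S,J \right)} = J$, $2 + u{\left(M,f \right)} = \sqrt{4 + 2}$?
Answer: $75530 - 2158 \sqrt{6} \approx 70244.0$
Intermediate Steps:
$u{\left(M,f \right)} = -2 + \sqrt{6}$ ($u{\left(M,f \right)} = -2 + \sqrt{4 + 2} = -2 + \sqrt{6}$)
$\left(z{\left(8,0 \right)} + 26\right) \left(-33 + u{\left(0,-9 \right)}\right) \left(-83\right) = \left(0 + 26\right) \left(-33 - \left(2 - \sqrt{6}\right)\right) \left(-83\right) = 26 \left(-35 + \sqrt{6}\right) \left(-83\right) = \left(-910 + 26 \sqrt{6}\right) \left(-83\right) = 75530 - 2158 \sqrt{6}$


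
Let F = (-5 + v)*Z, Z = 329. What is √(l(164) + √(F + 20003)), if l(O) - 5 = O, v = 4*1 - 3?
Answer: √(169 + √18687) ≈ 17.484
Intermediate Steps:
v = 1 (v = 4 - 3 = 1)
F = -1316 (F = (-5 + 1)*329 = -4*329 = -1316)
l(O) = 5 + O
√(l(164) + √(F + 20003)) = √((5 + 164) + √(-1316 + 20003)) = √(169 + √18687)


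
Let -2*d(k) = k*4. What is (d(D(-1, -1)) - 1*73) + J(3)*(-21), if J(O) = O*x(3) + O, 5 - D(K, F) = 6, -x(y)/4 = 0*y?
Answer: -134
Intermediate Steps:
x(y) = 0 (x(y) = -0*y = -4*0 = 0)
D(K, F) = -1 (D(K, F) = 5 - 1*6 = 5 - 6 = -1)
J(O) = O (J(O) = O*0 + O = 0 + O = O)
d(k) = -2*k (d(k) = -k*4/2 = -2*k)
(d(D(-1, -1)) - 1*73) + J(3)*(-21) = (-2*(-1) - 1*73) + 3*(-21) = (2 - 73) - 63 = -71 - 63 = -134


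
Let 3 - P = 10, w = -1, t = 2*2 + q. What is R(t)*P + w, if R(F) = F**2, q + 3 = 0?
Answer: -8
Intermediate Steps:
q = -3 (q = -3 + 0 = -3)
t = 1 (t = 2*2 - 3 = 4 - 3 = 1)
P = -7 (P = 3 - 1*10 = 3 - 10 = -7)
R(t)*P + w = 1**2*(-7) - 1 = 1*(-7) - 1 = -7 - 1 = -8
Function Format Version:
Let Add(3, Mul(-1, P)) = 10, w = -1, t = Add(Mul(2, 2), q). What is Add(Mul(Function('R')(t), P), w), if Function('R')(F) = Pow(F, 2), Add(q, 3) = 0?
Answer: -8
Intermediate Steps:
q = -3 (q = Add(-3, 0) = -3)
t = 1 (t = Add(Mul(2, 2), -3) = Add(4, -3) = 1)
P = -7 (P = Add(3, Mul(-1, 10)) = Add(3, -10) = -7)
Add(Mul(Function('R')(t), P), w) = Add(Mul(Pow(1, 2), -7), -1) = Add(Mul(1, -7), -1) = Add(-7, -1) = -8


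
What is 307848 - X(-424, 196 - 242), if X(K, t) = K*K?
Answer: 128072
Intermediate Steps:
X(K, t) = K²
307848 - X(-424, 196 - 242) = 307848 - 1*(-424)² = 307848 - 1*179776 = 307848 - 179776 = 128072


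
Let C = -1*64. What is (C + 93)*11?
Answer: 319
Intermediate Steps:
C = -64
(C + 93)*11 = (-64 + 93)*11 = 29*11 = 319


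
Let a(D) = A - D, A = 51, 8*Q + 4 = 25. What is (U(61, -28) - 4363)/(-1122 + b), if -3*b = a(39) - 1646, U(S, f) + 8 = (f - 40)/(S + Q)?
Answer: 6676149/881588 ≈ 7.5729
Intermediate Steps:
Q = 21/8 (Q = -1/2 + (1/8)*25 = -1/2 + 25/8 = 21/8 ≈ 2.6250)
U(S, f) = -8 + (-40 + f)/(21/8 + S) (U(S, f) = -8 + (f - 40)/(S + 21/8) = -8 + (-40 + f)/(21/8 + S))
a(D) = 51 - D
b = 1634/3 (b = -((51 - 1*39) - 1646)/3 = -((51 - 39) - 1646)/3 = -(12 - 1646)/3 = -1/3*(-1634) = 1634/3 ≈ 544.67)
(U(61, -28) - 4363)/(-1122 + b) = (8*(-61 - 28 - 8*61)/(21 + 8*61) - 4363)/(-1122 + 1634/3) = (8*(-61 - 28 - 488)/(21 + 488) - 4363)/(-1732/3) = (8*(-577)/509 - 4363)*(-3/1732) = (8*(1/509)*(-577) - 4363)*(-3/1732) = (-4616/509 - 4363)*(-3/1732) = -2225383/509*(-3/1732) = 6676149/881588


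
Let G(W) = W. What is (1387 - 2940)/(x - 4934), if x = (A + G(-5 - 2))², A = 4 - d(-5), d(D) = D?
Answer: 1553/4930 ≈ 0.31501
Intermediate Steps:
A = 9 (A = 4 - 1*(-5) = 4 + 5 = 9)
x = 4 (x = (9 + (-5 - 2))² = (9 - 7)² = 2² = 4)
(1387 - 2940)/(x - 4934) = (1387 - 2940)/(4 - 4934) = -1553/(-4930) = -1553*(-1/4930) = 1553/4930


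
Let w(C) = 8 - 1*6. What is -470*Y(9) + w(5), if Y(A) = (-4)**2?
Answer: -7518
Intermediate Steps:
Y(A) = 16
w(C) = 2 (w(C) = 8 - 6 = 2)
-470*Y(9) + w(5) = -470*16 + 2 = -7520 + 2 = -7518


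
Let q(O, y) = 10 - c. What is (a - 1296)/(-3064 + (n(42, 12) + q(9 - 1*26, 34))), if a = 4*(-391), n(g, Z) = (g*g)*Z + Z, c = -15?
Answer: -2860/18141 ≈ -0.15765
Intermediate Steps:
n(g, Z) = Z + Z*g**2 (n(g, Z) = g**2*Z + Z = Z*g**2 + Z = Z + Z*g**2)
q(O, y) = 25 (q(O, y) = 10 - 1*(-15) = 10 + 15 = 25)
a = -1564
(a - 1296)/(-3064 + (n(42, 12) + q(9 - 1*26, 34))) = (-1564 - 1296)/(-3064 + (12*(1 + 42**2) + 25)) = -2860/(-3064 + (12*(1 + 1764) + 25)) = -2860/(-3064 + (12*1765 + 25)) = -2860/(-3064 + (21180 + 25)) = -2860/(-3064 + 21205) = -2860/18141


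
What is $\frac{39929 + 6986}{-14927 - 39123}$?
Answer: $- \frac{9383}{10810} \approx -0.86799$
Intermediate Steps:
$\frac{39929 + 6986}{-14927 - 39123} = \frac{46915}{-54050} = 46915 \left(- \frac{1}{54050}\right) = - \frac{9383}{10810}$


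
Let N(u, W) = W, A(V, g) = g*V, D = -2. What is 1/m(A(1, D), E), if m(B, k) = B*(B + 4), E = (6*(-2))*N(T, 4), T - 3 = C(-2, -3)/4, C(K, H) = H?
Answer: -1/4 ≈ -0.25000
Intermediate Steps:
A(V, g) = V*g
T = 9/4 (T = 3 - 3/4 = 9/4 ≈ 2.2500)
E = -48 (E = (6*(-2))*4 = -12*4 = -48)
m(B, k) = B*(4 + B)
1/m(A(1, D), E) = 1/((1*(-2))*(4 + 1*(-2))) = 1/(-2*(4 - 2)) = 1/(-2*2) = 1/(-4) = -1/4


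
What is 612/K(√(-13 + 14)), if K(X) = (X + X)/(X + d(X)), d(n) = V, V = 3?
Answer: 1224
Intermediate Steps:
d(n) = 3
K(X) = 2*X/(3 + X) (K(X) = (X + X)/(X + 3) = (2*X)/(3 + X) = 2*X/(3 + X))
612/K(√(-13 + 14)) = 612/((2*√(-13 + 14)/(3 + √(-13 + 14)))) = 612/((2*√1/(3 + √1))) = 612/((2*1/(3 + 1))) = 612/((2*1/4)) = 612/((2*1*(¼))) = 612/(½) = 612*2 = 1224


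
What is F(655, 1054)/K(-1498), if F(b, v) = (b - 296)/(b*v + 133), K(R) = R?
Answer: -359/1034373494 ≈ -3.4707e-7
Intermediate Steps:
F(b, v) = (-296 + b)/(133 + b*v)
F(655, 1054)/K(-1498) = ((-296 + 655)/(133 + 655*1054))/(-1498) = (359/(133 + 690370))*(-1/1498) = (359/690503)*(-1/1498) = -359/1034373494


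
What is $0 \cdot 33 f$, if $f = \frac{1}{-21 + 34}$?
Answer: $0$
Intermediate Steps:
$f = \frac{1}{13} \approx 0.076923$
$0 \cdot 33 f = 0 \cdot 33 \cdot \frac{1}{13} = 0 \cdot \frac{1}{13} = 0$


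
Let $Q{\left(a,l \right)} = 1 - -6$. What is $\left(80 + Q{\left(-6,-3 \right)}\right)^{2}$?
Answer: $7569$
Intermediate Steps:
$Q{\left(a,l \right)} = 7$ ($Q{\left(a,l \right)} = 1 + 6 = 7$)
$\left(80 + Q{\left(-6,-3 \right)}\right)^{2} = \left(80 + 7\right)^{2} = 87^{2} = 7569$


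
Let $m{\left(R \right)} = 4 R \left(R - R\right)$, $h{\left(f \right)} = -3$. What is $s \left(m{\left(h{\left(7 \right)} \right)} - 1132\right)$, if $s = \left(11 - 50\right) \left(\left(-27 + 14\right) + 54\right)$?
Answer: $1810068$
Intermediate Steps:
$m{\left(R \right)} = 0$ ($m{\left(R \right)} = 4 R 0 = 0$)
$s = -1599$ ($s = - 39 \left(-13 + 54\right) = \left(-39\right) 41 = -1599$)
$s \left(m{\left(h{\left(7 \right)} \right)} - 1132\right) = - 1599 \left(0 - 1132\right) = \left(-1599\right) \left(-1132\right) = 1810068$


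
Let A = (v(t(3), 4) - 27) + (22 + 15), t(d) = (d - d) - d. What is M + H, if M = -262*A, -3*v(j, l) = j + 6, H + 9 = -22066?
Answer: -24433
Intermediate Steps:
t(d) = -d (t(d) = 0 - d = -d)
H = -22075 (H = -9 - 22066 = -22075)
v(j, l) = -2 - j/3 (v(j, l) = -(j + 6)/3 = -(6 + j)/3 = -2 - j/3)
A = 9 (A = ((-2 - (-1)*3/3) - 27) + (22 + 15) = ((-2 - 1/3*(-3)) - 27) + 37 = ((-2 + 1) - 27) + 37 = (-1 - 27) + 37 = -28 + 37 = 9)
M = -2358 (M = -262*9 = -2358)
M + H = -2358 - 22075 = -24433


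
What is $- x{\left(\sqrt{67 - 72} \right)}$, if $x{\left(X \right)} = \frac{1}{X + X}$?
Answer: $\frac{i \sqrt{5}}{10} \approx 0.22361 i$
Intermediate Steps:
$x{\left(X \right)} = \frac{1}{2 X}$
$- x{\left(\sqrt{67 - 72} \right)} = - \frac{1}{2 \sqrt{67 - 72}} = - \frac{1}{2 \sqrt{-5}} = - \frac{1}{2 i \sqrt{5}} = - \frac{\left(- \frac{1}{5}\right) i \sqrt{5}}{2} = - \frac{\left(-1\right) i \sqrt{5}}{10} = \frac{i \sqrt{5}}{10}$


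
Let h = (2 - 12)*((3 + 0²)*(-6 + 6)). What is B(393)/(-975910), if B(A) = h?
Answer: 0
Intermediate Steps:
h = 0 (h = -10*(3 + 0)*0 = -30*0 = -10*0 = 0)
B(A) = 0
B(393)/(-975910) = 0/(-975910) = 0*(-1/975910) = 0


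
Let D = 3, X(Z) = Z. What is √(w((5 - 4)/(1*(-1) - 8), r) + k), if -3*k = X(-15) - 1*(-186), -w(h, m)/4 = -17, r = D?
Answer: √11 ≈ 3.3166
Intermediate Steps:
r = 3
w(h, m) = 68 (w(h, m) = -4*(-17) = 68)
k = -57 (k = -(-15 - 1*(-186))/3 = -(-15 + 186)/3 = -⅓*171 = -57)
√(w((5 - 4)/(1*(-1) - 8), r) + k) = √(68 - 57) = √11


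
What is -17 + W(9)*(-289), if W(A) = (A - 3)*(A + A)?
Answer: -31229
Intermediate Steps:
W(A) = 2*A*(-3 + A) (W(A) = (-3 + A)*(2*A) = 2*A*(-3 + A))
-17 + W(9)*(-289) = -17 + (2*9*(-3 + 9))*(-289) = -17 + (2*9*6)*(-289) = -17 + 108*(-289) = -17 - 31212 = -31229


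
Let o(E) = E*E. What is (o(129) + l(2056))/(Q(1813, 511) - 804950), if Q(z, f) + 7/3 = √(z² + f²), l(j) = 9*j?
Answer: -254610447795/5831502397639 - 2214135*√72410/5831502397639 ≈ -0.043763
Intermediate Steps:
o(E) = E²
Q(z, f) = -7/3 + √(f² + z²) (Q(z, f) = -7/3 + √(z² + f²) = -7/3 + √(f² + z²))
(o(129) + l(2056))/(Q(1813, 511) - 804950) = (129² + 9*2056)/((-7/3 + √(511² + 1813²)) - 804950) = (16641 + 18504)/((-7/3 + √(261121 + 3286969)) - 804950) = 35145/((-7/3 + √3548090) - 804950) = 35145/((-7/3 + 7*√72410) - 804950) = 35145/(-2414857/3 + 7*√72410)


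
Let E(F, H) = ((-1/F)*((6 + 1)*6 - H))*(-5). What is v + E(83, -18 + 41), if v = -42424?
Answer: -3521097/83 ≈ -42423.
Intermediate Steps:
E(F, H) = 5*(42 - H)/F (E(F, H) = ((-1/F)*(7*6 - H))*(-5) = ((-1/F)*(42 - H))*(-5) = -(42 - H)/F*(-5) = 5*(42 - H)/F)
v + E(83, -18 + 41) = -42424 + 5*(42 - (-18 + 41))/83 = -42424 + 5*(1/83)*(42 - 1*23) = -42424 + 5*(1/83)*(42 - 23) = -42424 + 5*(1/83)*19 = -42424 + 95/83 = -3521097/83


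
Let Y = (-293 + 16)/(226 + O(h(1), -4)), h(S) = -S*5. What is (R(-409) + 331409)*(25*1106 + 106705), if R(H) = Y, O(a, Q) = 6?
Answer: 10330100620905/232 ≈ 4.4526e+10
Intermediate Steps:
h(S) = -5*S
Y = -277/232 (Y = (-293 + 16)/(226 + 6) = -277/232 ≈ -1.1940)
R(H) = -277/232
(R(-409) + 331409)*(25*1106 + 106705) = (-277/232 + 331409)*(25*1106 + 106705) = 76886611*(27650 + 106705)/232 = (76886611/232)*134355 = 10330100620905/232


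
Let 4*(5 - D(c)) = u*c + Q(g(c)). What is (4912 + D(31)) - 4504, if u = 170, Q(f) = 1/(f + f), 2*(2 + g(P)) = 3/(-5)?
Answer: -83209/92 ≈ -904.45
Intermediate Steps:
g(P) = -23/10 (g(P) = -2 + (3/(-5))/2 = -2 + (3*(-⅕))/2 = -2 + (½)*(-⅗) = -2 - 3/10 = -23/10)
Q(f) = 1/(2*f)
D(c) = 465/92 - 85*c/2 (D(c) = 5 - (170*c + 1/(2*(-23/10)))/4 = 5 - (170*c + (½)*(-10/23))/4 = 5 - (170*c - 5/23)/4 = 5 - (-5/23 + 170*c)/4 = 5 + (5/92 - 85*c/2) = 465/92 - 85*c/2)
(4912 + D(31)) - 4504 = (4912 + (465/92 - 85/2*31)) - 4504 = (4912 + (465/92 - 2635/2)) - 4504 = (4912 - 120745/92) - 4504 = 331159/92 - 4504 = -83209/92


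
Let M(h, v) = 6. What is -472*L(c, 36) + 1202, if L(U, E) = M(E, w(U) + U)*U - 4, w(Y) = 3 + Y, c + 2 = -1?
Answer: 11586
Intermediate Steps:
c = -3 (c = -2 - 1 = -3)
L(U, E) = -4 + 6*U (L(U, E) = 6*U - 4 = -4 + 6*U)
-472*L(c, 36) + 1202 = -472*(-4 + 6*(-3)) + 1202 = -472*(-4 - 18) + 1202 = -472*(-22) + 1202 = 10384 + 1202 = 11586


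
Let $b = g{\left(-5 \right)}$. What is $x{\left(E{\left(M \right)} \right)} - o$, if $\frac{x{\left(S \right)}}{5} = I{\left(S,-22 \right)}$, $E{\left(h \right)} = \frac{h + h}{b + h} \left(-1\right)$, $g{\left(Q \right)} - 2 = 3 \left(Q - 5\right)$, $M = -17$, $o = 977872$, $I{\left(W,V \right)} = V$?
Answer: $-977982$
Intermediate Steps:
$g{\left(Q \right)} = -13 + 3 Q$ ($g{\left(Q \right)} = 2 + 3 \left(Q - 5\right) = 2 + 3 \left(-5 + Q\right) = 2 + \left(-15 + 3 Q\right) = -13 + 3 Q$)
$b = -28$ ($b = -13 + 3 \left(-5\right) = -13 - 15 = -28$)
$E{\left(h \right)} = - \frac{2 h}{-28 + h}$ ($E{\left(h \right)} = \frac{h + h}{-28 + h} \left(-1\right) = \frac{2 h}{-28 + h} \left(-1\right) = - \frac{2 h}{-28 + h}$)
$x{\left(S \right)} = -110$ ($x{\left(S \right)} = 5 \left(-22\right) = -110$)
$x{\left(E{\left(M \right)} \right)} - o = -110 - 977872 = -977982$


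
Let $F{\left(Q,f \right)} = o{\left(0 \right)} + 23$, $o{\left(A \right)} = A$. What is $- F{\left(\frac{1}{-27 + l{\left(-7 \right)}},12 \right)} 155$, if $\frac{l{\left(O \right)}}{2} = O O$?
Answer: $-3565$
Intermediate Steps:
$l{\left(O \right)} = 2 O^{2}$ ($l{\left(O \right)} = 2 O O = 2 O^{2}$)
$F{\left(Q,f \right)} = 23$ ($F{\left(Q,f \right)} = 0 + 23 = 23$)
$- F{\left(\frac{1}{-27 + l{\left(-7 \right)}},12 \right)} 155 = - 23 \cdot 155 = \left(-1\right) 3565 = -3565$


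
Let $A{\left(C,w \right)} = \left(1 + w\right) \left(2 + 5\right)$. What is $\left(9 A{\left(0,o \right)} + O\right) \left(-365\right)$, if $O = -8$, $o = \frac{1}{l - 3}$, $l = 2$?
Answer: $2920$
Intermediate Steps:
$o = -1$ ($o = \frac{1}{2 - 3} = \frac{1}{-1} = -1$)
$A{\left(C,w \right)} = 7 + 7 w$ ($A{\left(C,w \right)} = \left(1 + w\right) 7 = 7 + 7 w$)
$\left(9 A{\left(0,o \right)} + O\right) \left(-365\right) = \left(9 \left(7 + 7 \left(-1\right)\right) - 8\right) \left(-365\right) = \left(9 \left(7 - 7\right) - 8\right) \left(-365\right) = \left(9 \cdot 0 - 8\right) \left(-365\right) = \left(0 - 8\right) \left(-365\right) = \left(-8\right) \left(-365\right) = 2920$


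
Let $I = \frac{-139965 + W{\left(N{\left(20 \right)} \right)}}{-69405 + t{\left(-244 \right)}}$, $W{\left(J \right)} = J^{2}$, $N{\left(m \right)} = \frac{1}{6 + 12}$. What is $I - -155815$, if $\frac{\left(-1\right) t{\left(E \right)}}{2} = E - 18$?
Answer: $\frac{3477437885519}{22317444} \approx 1.5582 \cdot 10^{5}$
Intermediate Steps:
$t{\left(E \right)} = 36 - 2 E$ ($t{\left(E \right)} = - 2 \left(E - 18\right) = - 2 \left(-18 + E\right) = 36 - 2 E$)
$N{\left(m \right)} = \frac{1}{18}$
$I = \frac{45348659}{22317444}$ ($I = \frac{-139965 + \left(\frac{1}{18}\right)^{2}}{-69405 + \left(36 - -488\right)} = \frac{-139965 + \frac{1}{324}}{-69405 + \left(36 + 488\right)} = - \frac{45348659}{324 \left(-69405 + 524\right)} = - \frac{45348659}{324 \left(-68881\right)} = \left(- \frac{45348659}{324}\right) \left(- \frac{1}{68881}\right) = \frac{45348659}{22317444} \approx 2.032$)
$I - -155815 = \frac{45348659}{22317444} - -155815 = \frac{45348659}{22317444} + 155815 = \frac{3477437885519}{22317444}$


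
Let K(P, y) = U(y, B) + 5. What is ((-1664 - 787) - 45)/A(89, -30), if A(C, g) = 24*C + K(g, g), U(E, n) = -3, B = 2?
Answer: -1248/1069 ≈ -1.1674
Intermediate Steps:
K(P, y) = 2 (K(P, y) = -3 + 5 = 2)
A(C, g) = 2 + 24*C (A(C, g) = 24*C + 2 = 2 + 24*C)
((-1664 - 787) - 45)/A(89, -30) = ((-1664 - 787) - 45)/(2 + 24*89) = (-2451 - 45)/(2 + 2136) = -2496/2138 = -2496*1/2138 = -1248/1069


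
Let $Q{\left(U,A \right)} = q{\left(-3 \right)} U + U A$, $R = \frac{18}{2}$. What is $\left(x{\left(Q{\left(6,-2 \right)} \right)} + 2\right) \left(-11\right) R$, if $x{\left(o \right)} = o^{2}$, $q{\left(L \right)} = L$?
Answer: $-89298$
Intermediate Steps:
$R = 9$ ($R = 18 \cdot \frac{1}{2} = 9$)
$Q{\left(U,A \right)} = - 3 U + A U$ ($Q{\left(U,A \right)} = - 3 U + U A = - 3 U + A U$)
$\left(x{\left(Q{\left(6,-2 \right)} \right)} + 2\right) \left(-11\right) R = \left(\left(6 \left(-3 - 2\right)\right)^{2} + 2\right) \left(-11\right) 9 = \left(\left(6 \left(-5\right)\right)^{2} + 2\right) \left(-11\right) 9 = \left(\left(-30\right)^{2} + 2\right) \left(-11\right) 9 = \left(900 + 2\right) \left(-11\right) 9 = 902 \left(-11\right) 9 = \left(-9922\right) 9 = -89298$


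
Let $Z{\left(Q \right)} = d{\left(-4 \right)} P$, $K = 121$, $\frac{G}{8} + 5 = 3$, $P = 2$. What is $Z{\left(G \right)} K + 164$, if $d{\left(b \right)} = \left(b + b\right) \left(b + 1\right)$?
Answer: $5972$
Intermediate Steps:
$G = -16$ ($G = -40 + 8 \cdot 3 = -40 + 24 = -16$)
$d{\left(b \right)} = 2 b \left(1 + b\right)$
$Z{\left(Q \right)} = 48$ ($Z{\left(Q \right)} = 2 \left(-4\right) \left(1 - 4\right) 2 = 2 \left(-4\right) \left(-3\right) 2 = 24 \cdot 2 = 48$)
$Z{\left(G \right)} K + 164 = 48 \cdot 121 + 164 = 5808 + 164 = 5972$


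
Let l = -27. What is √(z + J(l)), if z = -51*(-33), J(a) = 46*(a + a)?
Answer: 3*I*√89 ≈ 28.302*I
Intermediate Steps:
J(a) = 92*a (J(a) = 46*(2*a) = 92*a)
z = 1683
√(z + J(l)) = √(1683 + 92*(-27)) = √(1683 - 2484) = √(-801) = 3*I*√89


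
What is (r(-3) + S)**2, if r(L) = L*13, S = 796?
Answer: 573049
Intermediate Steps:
r(L) = 13*L
(r(-3) + S)**2 = (13*(-3) + 796)**2 = (-39 + 796)**2 = 757**2 = 573049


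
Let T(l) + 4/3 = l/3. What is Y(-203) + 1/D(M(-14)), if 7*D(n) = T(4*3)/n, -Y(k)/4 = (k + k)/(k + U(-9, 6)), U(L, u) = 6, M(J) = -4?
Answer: -7385/394 ≈ -18.744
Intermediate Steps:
Y(k) = -8*k/(6 + k) (Y(k) = -4*(k + k)/(k + 6) = -4*2*k/(6 + k) = -8*k/(6 + k))
T(l) = -4/3 + l/3
D(n) = 8/(21*n) (D(n) = ((-4/3 + (4*3)/3)/n)/7 = ((-4/3 + (⅓)*12)/n)/7 = ((-4/3 + 4)/n)/7 = (8/(3*n))/7 = 8/(21*n))
Y(-203) + 1/D(M(-14)) = -8*(-203)/(6 - 203) + 1/((8/21)/(-4)) = -8*(-203)/(-197) + 1/((8/21)*(-¼)) = -8*(-203)*(-1/197) + 1/(-2/21) = -1624/197 - 21/2 = -7385/394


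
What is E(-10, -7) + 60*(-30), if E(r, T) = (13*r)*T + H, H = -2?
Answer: -892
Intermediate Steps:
E(r, T) = -2 + 13*T*r (E(r, T) = (13*r)*T - 2 = 13*T*r - 2 = -2 + 13*T*r)
E(-10, -7) + 60*(-30) = (-2 + 13*(-7)*(-10)) + 60*(-30) = (-2 + 910) - 1800 = 908 - 1800 = -892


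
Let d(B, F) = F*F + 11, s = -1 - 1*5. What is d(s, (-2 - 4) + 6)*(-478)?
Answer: -5258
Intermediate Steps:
s = -6 (s = -1 - 5 = -6)
d(B, F) = 11 + F² (d(B, F) = F² + 11 = 11 + F²)
d(s, (-2 - 4) + 6)*(-478) = (11 + ((-2 - 4) + 6)²)*(-478) = (11 + (-6 + 6)²)*(-478) = (11 + 0²)*(-478) = (11 + 0)*(-478) = 11*(-478) = -5258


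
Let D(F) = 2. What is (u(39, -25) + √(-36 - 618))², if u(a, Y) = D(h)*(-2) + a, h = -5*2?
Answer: (35 + I*√654)² ≈ 571.0 + 1790.1*I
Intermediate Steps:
h = -10
u(a, Y) = -4 + a (u(a, Y) = 2*(-2) + a = -4 + a)
(u(39, -25) + √(-36 - 618))² = ((-4 + 39) + √(-36 - 618))² = (35 + √(-654))² = (35 + I*√654)²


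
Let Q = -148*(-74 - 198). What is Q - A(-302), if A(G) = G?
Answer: 40558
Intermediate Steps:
Q = 40256 (Q = -148*(-272) = 40256)
Q - A(-302) = 40256 - 1*(-302) = 40256 + 302 = 40558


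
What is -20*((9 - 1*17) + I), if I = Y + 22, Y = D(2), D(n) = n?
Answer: -320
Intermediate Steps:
Y = 2
I = 24 (I = 2 + 22 = 24)
-20*((9 - 1*17) + I) = -20*((9 - 1*17) + 24) = -20*((9 - 17) + 24) = -20*(-8 + 24) = -20*16 = -320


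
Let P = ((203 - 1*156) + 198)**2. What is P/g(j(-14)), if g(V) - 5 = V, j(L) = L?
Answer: -60025/9 ≈ -6669.4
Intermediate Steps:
g(V) = 5 + V
P = 60025 (P = ((203 - 156) + 198)**2 = (47 + 198)**2 = 245**2 = 60025)
P/g(j(-14)) = 60025/(5 - 14) = 60025/(-9) = 60025*(-1/9) = -60025/9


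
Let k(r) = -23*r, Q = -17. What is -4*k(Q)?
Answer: -1564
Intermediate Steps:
-4*k(Q) = -(-92)*(-17) = -4*391 = -1564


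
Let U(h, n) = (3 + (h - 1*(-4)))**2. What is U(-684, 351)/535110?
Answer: 458329/535110 ≈ 0.85651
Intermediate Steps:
U(h, n) = (7 + h)**2 (U(h, n) = (3 + (h + 4))**2 = (3 + (4 + h))**2 = (7 + h)**2)
U(-684, 351)/535110 = (7 - 684)**2/535110 = (-677)**2*(1/535110) = 458329*(1/535110) = 458329/535110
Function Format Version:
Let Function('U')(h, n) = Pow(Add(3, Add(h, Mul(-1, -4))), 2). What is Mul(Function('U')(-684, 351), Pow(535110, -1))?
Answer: Rational(458329, 535110) ≈ 0.85651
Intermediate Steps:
Function('U')(h, n) = Pow(Add(7, h), 2) (Function('U')(h, n) = Pow(Add(3, Add(h, 4)), 2) = Pow(Add(3, Add(4, h)), 2) = Pow(Add(7, h), 2))
Mul(Function('U')(-684, 351), Pow(535110, -1)) = Mul(Pow(Add(7, -684), 2), Pow(535110, -1)) = Mul(Pow(-677, 2), Rational(1, 535110)) = Mul(458329, Rational(1, 535110)) = Rational(458329, 535110)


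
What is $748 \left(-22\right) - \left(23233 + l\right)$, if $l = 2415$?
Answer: $-42104$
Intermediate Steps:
$748 \left(-22\right) - \left(23233 + l\right) = 748 \left(-22\right) - \left(23233 + 2415\right) = -16456 - 25648 = -42104$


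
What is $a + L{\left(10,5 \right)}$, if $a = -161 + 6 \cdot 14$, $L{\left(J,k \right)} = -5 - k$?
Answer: $-87$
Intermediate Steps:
$a = -77$ ($a = -161 + 84 = -77$)
$a + L{\left(10,5 \right)} = -77 - 10 = -87$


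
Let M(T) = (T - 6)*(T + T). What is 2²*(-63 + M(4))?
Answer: -316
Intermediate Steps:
M(T) = 2*T*(-6 + T) (M(T) = (-6 + T)*(2*T) = 2*T*(-6 + T))
2²*(-63 + M(4)) = 2²*(-63 + 2*4*(-6 + 4)) = 4*(-63 + 2*4*(-2)) = 4*(-63 - 16) = 4*(-79) = -316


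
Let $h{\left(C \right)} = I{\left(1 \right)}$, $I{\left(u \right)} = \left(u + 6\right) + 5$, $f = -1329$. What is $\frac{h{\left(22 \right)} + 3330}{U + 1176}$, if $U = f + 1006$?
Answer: $\frac{3342}{853} \approx 3.9179$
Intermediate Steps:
$U = -323$ ($U = -1329 + 1006 = -323$)
$I{\left(u \right)} = 11 + u$ ($I{\left(u \right)} = \left(6 + u\right) + 5 = 11 + u$)
$h{\left(C \right)} = 12$ ($h{\left(C \right)} = 11 + 1 = 12$)
$\frac{h{\left(22 \right)} + 3330}{U + 1176} = \frac{12 + 3330}{-323 + 1176} = \frac{3342}{853}$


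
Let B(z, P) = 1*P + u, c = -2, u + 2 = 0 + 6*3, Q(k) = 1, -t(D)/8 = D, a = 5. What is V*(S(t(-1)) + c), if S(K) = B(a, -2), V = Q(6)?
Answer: 12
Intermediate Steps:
t(D) = -8*D
V = 1
u = 16 (u = -2 + (0 + 6*3) = -2 + (0 + 18) = -2 + 18 = 16)
B(z, P) = 16 + P (B(z, P) = 1*P + 16 = P + 16 = 16 + P)
S(K) = 14 (S(K) = 16 - 2 = 14)
V*(S(t(-1)) + c) = 1*(14 - 2) = 1*12 = 12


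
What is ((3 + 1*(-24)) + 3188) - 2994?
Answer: 173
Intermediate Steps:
((3 + 1*(-24)) + 3188) - 2994 = ((3 - 24) + 3188) - 2994 = (-21 + 3188) - 2994 = 3167 - 2994 = 173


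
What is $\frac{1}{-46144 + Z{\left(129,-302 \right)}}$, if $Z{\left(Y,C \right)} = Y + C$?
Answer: $- \frac{1}{46317} \approx -2.159 \cdot 10^{-5}$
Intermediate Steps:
$Z{\left(Y,C \right)} = C + Y$
$\frac{1}{-46144 + Z{\left(129,-302 \right)}} = \frac{1}{-46144 + \left(-302 + 129\right)} = \frac{1}{-46144 - 173} = \frac{1}{-46317} = - \frac{1}{46317}$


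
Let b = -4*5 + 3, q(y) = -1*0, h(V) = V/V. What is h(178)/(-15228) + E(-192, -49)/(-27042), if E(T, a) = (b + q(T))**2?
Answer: -737989/68632596 ≈ -0.010753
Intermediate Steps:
h(V) = 1
q(y) = 0
b = -17 (b = -20 + 3 = -17)
E(T, a) = 289 (E(T, a) = (-17 + 0)**2 = (-17)**2 = 289)
h(178)/(-15228) + E(-192, -49)/(-27042) = 1/(-15228) + 289/(-27042) = 1*(-1/15228) + 289*(-1/27042) = -1/15228 - 289/27042 = -737989/68632596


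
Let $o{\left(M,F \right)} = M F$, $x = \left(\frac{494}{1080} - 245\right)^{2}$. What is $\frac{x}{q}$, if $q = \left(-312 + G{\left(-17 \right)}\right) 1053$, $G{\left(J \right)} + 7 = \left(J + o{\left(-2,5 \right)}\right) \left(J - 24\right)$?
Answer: $\frac{17437994809}{241959182400} \approx 0.07207$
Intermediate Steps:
$x = \frac{17437994809}{291600}$ ($x = \left(494 \cdot \frac{1}{1080} - 245\right)^{2} = \left(\frac{247}{540} - 245\right)^{2} = \left(- \frac{132053}{540}\right)^{2} = \frac{17437994809}{291600} \approx 59801.0$)
$o{\left(M,F \right)} = F M$
$G{\left(J \right)} = -7 + \left(-24 + J\right) \left(-10 + J\right)$ ($G{\left(J \right)} = -7 + \left(J + 5 \left(-2\right)\right) \left(J - 24\right) = -7 + \left(J - 10\right) \left(-24 + J\right) = -7 + \left(-10 + J\right) \left(-24 + J\right) = -7 + \left(-24 + J\right) \left(-10 + J\right)$)
$q = 829764$ ($q = \left(-312 + \left(233 + \left(-17\right)^{2} - -578\right)\right) 1053 = \left(-312 + \left(233 + 289 + 578\right)\right) 1053 = \left(-312 + 1100\right) 1053 = 788 \cdot 1053 = 829764$)
$\frac{x}{q} = \frac{17437994809}{291600 \cdot 829764} = \frac{17437994809}{291600} \cdot \frac{1}{829764} = \frac{17437994809}{241959182400}$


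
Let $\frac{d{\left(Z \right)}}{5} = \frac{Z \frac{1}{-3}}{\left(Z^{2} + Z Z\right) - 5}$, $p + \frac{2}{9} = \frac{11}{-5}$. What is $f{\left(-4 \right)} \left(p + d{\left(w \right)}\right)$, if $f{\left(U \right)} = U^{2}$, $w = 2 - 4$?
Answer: $- \frac{944}{45} \approx -20.978$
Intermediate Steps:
$w = -2$
$p = - \frac{109}{45}$ ($p = - \frac{2}{9} + \frac{11}{-5} = - \frac{2}{9} + 11 \left(- \frac{1}{5}\right) = - \frac{2}{9} - \frac{11}{5} = - \frac{109}{45} \approx -2.4222$)
$d{\left(Z \right)} = - \frac{5 Z}{3 \left(-5 + 2 Z^{2}\right)}$ ($d{\left(Z \right)} = 5 \frac{Z \frac{1}{-3}}{\left(Z^{2} + Z Z\right) - 5} = 5 \frac{Z \left(- \frac{1}{3}\right)}{\left(Z^{2} + Z^{2}\right) - 5} = 5 \frac{\left(- \frac{1}{3}\right) Z}{2 Z^{2} - 5} = 5 \frac{\left(- \frac{1}{3}\right) Z}{-5 + 2 Z^{2}} = 5 \left(- \frac{Z}{3 \left(-5 + 2 Z^{2}\right)}\right) = - \frac{5 Z}{3 \left(-5 + 2 Z^{2}\right)}$)
$f{\left(-4 \right)} \left(p + d{\left(w \right)}\right) = \left(-4\right)^{2} \left(- \frac{109}{45} - - \frac{10}{-15 + 6 \left(-2\right)^{2}}\right) = 16 \left(- \frac{109}{45} - - \frac{10}{-15 + 6 \cdot 4}\right) = 16 \left(- \frac{109}{45} - - \frac{10}{-15 + 24}\right) = 16 \left(- \frac{109}{45} - - \frac{10}{9}\right) = 16 \left(- \frac{109}{45} - \left(-10\right) \frac{1}{9}\right) = 16 \left(- \frac{109}{45} + \frac{10}{9}\right) = 16 \left(- \frac{59}{45}\right) = - \frac{944}{45}$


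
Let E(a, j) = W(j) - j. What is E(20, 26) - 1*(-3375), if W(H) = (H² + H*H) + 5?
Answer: 4706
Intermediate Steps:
W(H) = 5 + 2*H² (W(H) = (H² + H²) + 5 = 2*H² + 5 = 5 + 2*H²)
E(a, j) = 5 - j + 2*j² (E(a, j) = (5 + 2*j²) - j = 5 - j + 2*j²)
E(20, 26) - 1*(-3375) = (5 - 1*26 + 2*26²) - 1*(-3375) = (5 - 26 + 2*676) + 3375 = (5 - 26 + 1352) + 3375 = 1331 + 3375 = 4706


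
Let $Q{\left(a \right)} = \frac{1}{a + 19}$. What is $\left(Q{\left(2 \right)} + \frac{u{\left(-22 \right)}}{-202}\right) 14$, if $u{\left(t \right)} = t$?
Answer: $\frac{664}{303} \approx 2.1914$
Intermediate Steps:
$Q{\left(a \right)} = \frac{1}{19 + a}$
$\left(Q{\left(2 \right)} + \frac{u{\left(-22 \right)}}{-202}\right) 14 = \left(\frac{1}{19 + 2} - \frac{22}{-202}\right) 14 = \left(\frac{1}{21} - - \frac{11}{101}\right) 14 = \left(\frac{1}{21} + \frac{11}{101}\right) 14 = \frac{332}{2121} \cdot 14 = \frac{664}{303}$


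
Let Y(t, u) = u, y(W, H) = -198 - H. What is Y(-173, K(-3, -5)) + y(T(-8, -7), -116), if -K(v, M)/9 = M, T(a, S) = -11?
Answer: -37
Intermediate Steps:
K(v, M) = -9*M
Y(-173, K(-3, -5)) + y(T(-8, -7), -116) = -9*(-5) + (-198 - 1*(-116)) = 45 + (-198 + 116) = 45 - 82 = -37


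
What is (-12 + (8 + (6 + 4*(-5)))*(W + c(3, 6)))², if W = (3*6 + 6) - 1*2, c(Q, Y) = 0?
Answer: 20736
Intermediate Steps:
W = 22 (W = (18 + 6) - 2 = 24 - 2 = 22)
(-12 + (8 + (6 + 4*(-5)))*(W + c(3, 6)))² = (-12 + (8 + (6 + 4*(-5)))*(22 + 0))² = (-12 + (8 + (6 - 20))*22)² = (-12 + (8 - 14)*22)² = (-12 - 6*22)² = (-12 - 132)² = (-144)² = 20736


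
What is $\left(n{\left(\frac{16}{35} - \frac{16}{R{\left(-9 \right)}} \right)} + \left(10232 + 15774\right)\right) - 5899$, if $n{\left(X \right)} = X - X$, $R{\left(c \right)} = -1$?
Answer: $20107$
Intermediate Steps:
$n{\left(X \right)} = 0$
$\left(n{\left(\frac{16}{35} - \frac{16}{R{\left(-9 \right)}} \right)} + \left(10232 + 15774\right)\right) - 5899 = \left(0 + \left(10232 + 15774\right)\right) - 5899 = \left(0 + 26006\right) - 5899 = 26006 - 5899 = 20107$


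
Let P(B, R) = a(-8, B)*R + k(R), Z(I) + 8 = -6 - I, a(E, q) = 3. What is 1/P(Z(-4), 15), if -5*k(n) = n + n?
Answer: 1/39 ≈ 0.025641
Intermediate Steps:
Z(I) = -14 - I (Z(I) = -8 + (-6 - I) = -14 - I)
k(n) = -2*n/5 (k(n) = -(n + n)/5 = -2*n/5)
P(B, R) = 13*R/5 (P(B, R) = 3*R - 2*R/5 = 13*R/5)
1/P(Z(-4), 15) = 1/((13/5)*15) = 1/39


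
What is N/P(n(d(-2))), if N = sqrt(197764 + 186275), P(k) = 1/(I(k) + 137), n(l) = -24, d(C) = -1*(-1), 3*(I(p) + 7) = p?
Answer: 366*sqrt(42671) ≈ 75605.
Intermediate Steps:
I(p) = -7 + p/3
d(C) = 1
P(k) = 1/(130 + k/3) (P(k) = 1/((-7 + k/3) + 137) = 1/(130 + k/3))
N = 3*sqrt(42671) (N = sqrt(384039) = 3*sqrt(42671) ≈ 619.71)
N/P(n(d(-2))) = (3*sqrt(42671))/((3/(390 - 24))) = (3*sqrt(42671))/((3/366)) = (3*sqrt(42671))/((3*(1/366))) = (3*sqrt(42671))/(1/122) = (3*sqrt(42671))*122 = 366*sqrt(42671)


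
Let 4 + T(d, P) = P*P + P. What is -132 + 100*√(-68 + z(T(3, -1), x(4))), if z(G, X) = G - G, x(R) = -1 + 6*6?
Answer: -132 + 200*I*√17 ≈ -132.0 + 824.62*I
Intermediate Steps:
T(d, P) = -4 + P + P² (T(d, P) = -4 + (P*P + P) = -4 + (P² + P) = -4 + (P + P²) = -4 + P + P²)
x(R) = 35 (x(R) = -1 + 36 = 35)
z(G, X) = 0
-132 + 100*√(-68 + z(T(3, -1), x(4))) = -132 + 100*√(-68 + 0) = -132 + 100*√(-68) = -132 + 100*(2*I*√17) = -132 + 200*I*√17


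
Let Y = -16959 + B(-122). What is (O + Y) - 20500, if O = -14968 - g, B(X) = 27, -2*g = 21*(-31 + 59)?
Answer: -52106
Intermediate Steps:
g = -294 (g = -21*(-31 + 59)/2 = -21*28/2 = -1/2*588 = -294)
Y = -16932 (Y = -16959 + 27 = -16932)
O = -14674 (O = -14968 - 1*(-294) = -14968 + 294 = -14674)
(O + Y) - 20500 = (-14674 - 16932) - 20500 = -31606 - 20500 = -52106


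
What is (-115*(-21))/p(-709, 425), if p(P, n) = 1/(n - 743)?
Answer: -767970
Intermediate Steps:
p(P, n) = 1/(-743 + n)
(-115*(-21))/p(-709, 425) = (-115*(-21))/(1/(-743 + 425)) = 2415/(1/(-318)) = 2415/(-1/318) = 2415*(-318) = -767970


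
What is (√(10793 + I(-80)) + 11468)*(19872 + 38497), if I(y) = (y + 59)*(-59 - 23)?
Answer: 669375692 + 58369*√12515 ≈ 6.7591e+8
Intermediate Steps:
I(y) = -4838 - 82*y (I(y) = (59 + y)*(-82) = -4838 - 82*y)
(√(10793 + I(-80)) + 11468)*(19872 + 38497) = (√(10793 + (-4838 - 82*(-80))) + 11468)*(19872 + 38497) = (√(10793 + (-4838 + 6560)) + 11468)*58369 = (√(10793 + 1722) + 11468)*58369 = (√12515 + 11468)*58369 = (11468 + √12515)*58369 = 669375692 + 58369*√12515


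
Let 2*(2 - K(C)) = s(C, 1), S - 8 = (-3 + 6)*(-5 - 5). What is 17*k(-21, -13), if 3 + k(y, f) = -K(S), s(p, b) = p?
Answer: -272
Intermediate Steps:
S = -22 (S = 8 + (-3 + 6)*(-5 - 5) = 8 + 3*(-10) = 8 - 30 = -22)
K(C) = 2 - C/2
k(y, f) = -16 (k(y, f) = -3 - (2 - 1/2*(-22)) = -3 - (2 + 11) = -3 - 1*13 = -3 - 13 = -16)
17*k(-21, -13) = 17*(-16) = -272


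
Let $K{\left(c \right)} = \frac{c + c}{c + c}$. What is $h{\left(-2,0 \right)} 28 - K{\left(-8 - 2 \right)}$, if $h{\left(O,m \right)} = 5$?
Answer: $139$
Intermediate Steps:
$K{\left(c \right)} = 1$ ($K{\left(c \right)} = \frac{2 c}{2 c} = 2 c \frac{1}{2 c} = 1$)
$h{\left(-2,0 \right)} 28 - K{\left(-8 - 2 \right)} = 5 \cdot 28 - 1 = 140 - 1 = 139$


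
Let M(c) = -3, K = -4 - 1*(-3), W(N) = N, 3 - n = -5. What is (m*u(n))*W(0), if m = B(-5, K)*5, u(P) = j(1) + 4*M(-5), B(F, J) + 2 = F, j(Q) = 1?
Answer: 0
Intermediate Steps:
n = 8 (n = 3 - 1*(-5) = 3 + 5 = 8)
K = -1 (K = -4 + 3 = -1)
B(F, J) = -2 + F
u(P) = -11 (u(P) = 1 + 4*(-3) = 1 - 12 = -11)
m = -35 (m = (-2 - 5)*5 = -7*5 = -35)
(m*u(n))*W(0) = -35*(-11)*0 = 385*0 = 0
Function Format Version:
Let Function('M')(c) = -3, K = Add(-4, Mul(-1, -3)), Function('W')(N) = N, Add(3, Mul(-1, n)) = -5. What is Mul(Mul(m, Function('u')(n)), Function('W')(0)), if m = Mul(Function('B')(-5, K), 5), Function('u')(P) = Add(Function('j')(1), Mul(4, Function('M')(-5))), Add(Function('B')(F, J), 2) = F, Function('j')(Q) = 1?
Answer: 0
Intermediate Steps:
n = 8 (n = Add(3, Mul(-1, -5)) = Add(3, 5) = 8)
K = -1 (K = Add(-4, 3) = -1)
Function('B')(F, J) = Add(-2, F)
Function('u')(P) = -11 (Function('u')(P) = Add(1, Mul(4, -3)) = Add(1, -12) = -11)
m = -35 (m = Mul(Add(-2, -5), 5) = Mul(-7, 5) = -35)
Mul(Mul(m, Function('u')(n)), Function('W')(0)) = Mul(Mul(-35, -11), 0) = Mul(385, 0) = 0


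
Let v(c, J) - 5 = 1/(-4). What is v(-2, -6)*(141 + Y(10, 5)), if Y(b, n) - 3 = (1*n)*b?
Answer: 1843/2 ≈ 921.50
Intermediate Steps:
v(c, J) = 19/4 (v(c, J) = 5 + 1/(-4) = 5 - ¼ = 19/4)
Y(b, n) = 3 + b*n (Y(b, n) = 3 + (1*n)*b = 3 + n*b = 3 + b*n)
v(-2, -6)*(141 + Y(10, 5)) = 19*(141 + (3 + 10*5))/4 = 19*(141 + (3 + 50))/4 = 19*(141 + 53)/4 = (19/4)*194 = 1843/2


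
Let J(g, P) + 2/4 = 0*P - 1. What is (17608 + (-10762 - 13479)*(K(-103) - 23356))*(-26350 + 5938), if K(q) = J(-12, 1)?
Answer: -11557820737386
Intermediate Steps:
J(g, P) = -3/2 (J(g, P) = -½ + (0*P - 1) = -½ + (0 - 1) = -½ - 1 = -3/2)
K(q) = -3/2
(17608 + (-10762 - 13479)*(K(-103) - 23356))*(-26350 + 5938) = (17608 + (-10762 - 13479)*(-3/2 - 23356))*(-26350 + 5938) = (17608 - 24241*(-46715/2))*(-20412) = (17608 + 1132418315/2)*(-20412) = (1132453531/2)*(-20412) = -11557820737386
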